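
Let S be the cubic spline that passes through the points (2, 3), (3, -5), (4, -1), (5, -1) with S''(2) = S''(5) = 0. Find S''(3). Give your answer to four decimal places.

Let m_i = S''(x_i). Step sizes h_i = 1, 1, 1; slopes of the chords Δ_i = (y_(i+1) - y_i)/h_i = -8, 4, 0.
  1·m_0 + 4·m_1 + 1·m_2 = 6(Δ_1 - Δ_0) = 72
  1·m_1 + 4·m_2 + 1·m_3 = 6(Δ_2 - Δ_1) = -24
Natural end conditions: m_0 = m_3 = 0.
Hence m_0 = 0, m_1 = 104/5, m_2 = -56/5, m_3 = 0.

20.8000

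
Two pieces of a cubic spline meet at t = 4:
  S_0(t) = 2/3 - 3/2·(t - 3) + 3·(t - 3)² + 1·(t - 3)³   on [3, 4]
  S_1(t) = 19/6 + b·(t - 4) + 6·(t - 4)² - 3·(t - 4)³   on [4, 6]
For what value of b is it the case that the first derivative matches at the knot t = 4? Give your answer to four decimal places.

S_0'(t) = -3/2 + 6·(t - 3) + 3·(t - 3)², so S_0'(4) = 15/2. On the right, S_1'(4) = b, so b = 15/2.

7.5000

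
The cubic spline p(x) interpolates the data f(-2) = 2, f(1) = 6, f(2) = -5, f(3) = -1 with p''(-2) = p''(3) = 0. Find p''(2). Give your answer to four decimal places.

25.6129

With σ_i denoting the second derivative at x_i, h_i = 3, 1, 1, and Δ_i = (y_(i+1) − y_i)/h_i = 4/3, -11, 4:
  3·σ_0 + 8·σ_1 + 1·σ_2 = 6(Δ_1 - Δ_0) = -74
  1·σ_1 + 4·σ_2 + 1·σ_3 = 6(Δ_2 - Δ_1) = 90
Natural end conditions: σ_0 = σ_3 = 0.
Forward elimination and back-substitution give σ_0 = 0, σ_1 = -386/31, σ_2 = 794/31, σ_3 = 0.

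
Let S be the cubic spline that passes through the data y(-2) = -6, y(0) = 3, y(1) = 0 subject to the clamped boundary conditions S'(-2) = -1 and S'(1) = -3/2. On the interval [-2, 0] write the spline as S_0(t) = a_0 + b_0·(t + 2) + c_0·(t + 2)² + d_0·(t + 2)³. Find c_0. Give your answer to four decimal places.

7.7917

With M_i denoting the second derivative at x_i, h_i = 2, 1, and Δ_i = (y_(i+1) − y_i)/h_i = 9/2, -3:
  2·M_0 + 6·M_1 + 1·M_2 = 6(Δ_1 - Δ_0) = -45
Clamped end conditions give two more equations: 2h_0·M_0 + h_0·M_1 = 6(Δ_0 - S'(-2)) = 33 and h_1·M_1 + 2h_1·M_2 = 6(S'(1) - Δ_1) = 9.
Solving: M_0 = 187/12, M_1 = -44/3, M_2 = 71/6.
On [-2, 0], with S_0(t) = a_0 + b_0·(t + 2) + c_0·(t + 2)² + d_0·(t + 2)³: c_0 = M_0/2 = 187/24, d_0 = (M_1 - M_0)/(6h_0) = -121/48, b_0 = Δ_0 - h_0(2M_0 + M_1)/6 = -1.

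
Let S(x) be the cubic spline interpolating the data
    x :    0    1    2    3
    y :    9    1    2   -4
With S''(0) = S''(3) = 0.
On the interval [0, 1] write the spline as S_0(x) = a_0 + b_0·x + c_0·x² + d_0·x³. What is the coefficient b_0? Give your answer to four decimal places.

-10.8667

Write M_i for S''(x_i). With h_i = 1, 1, 1 and divided differences Δ_i = -8, 1, -6, the continuity of S' gives the tridiagonal system
  1·M_0 + 4·M_1 + 1·M_2 = 6(Δ_1 - Δ_0) = 54
  1·M_1 + 4·M_2 + 1·M_3 = 6(Δ_2 - Δ_1) = -42
Natural end conditions: M_0 = M_3 = 0.
Forward elimination and back-substitution give M_0 = 0, M_1 = 86/5, M_2 = -74/5, M_3 = 0.
On [0, 1], with S_0(x) = a_0 + b_0·x + c_0·x² + d_0·x³: c_0 = M_0/2 = 0, d_0 = (M_1 - M_0)/(6h_0) = 43/15, b_0 = Δ_0 - h_0(2M_0 + M_1)/6 = -163/15.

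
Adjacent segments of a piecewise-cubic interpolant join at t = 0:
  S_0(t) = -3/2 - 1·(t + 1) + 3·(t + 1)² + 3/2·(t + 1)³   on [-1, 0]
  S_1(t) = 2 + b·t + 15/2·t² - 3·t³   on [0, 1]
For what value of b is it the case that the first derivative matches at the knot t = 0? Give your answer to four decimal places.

S_0'(t) = -1 + 6·(t + 1) + 9/2·(t + 1)², so S_0'(0) = 19/2. On the right, S_1'(0) = b, so b = 19/2.

9.5000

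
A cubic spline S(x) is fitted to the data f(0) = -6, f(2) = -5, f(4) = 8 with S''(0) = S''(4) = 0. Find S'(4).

With m_i denoting the second derivative at x_i, h_i = 2, 2, and Δ_i = (y_(i+1) − y_i)/h_i = 1/2, 13/2:
  2·m_0 + 8·m_1 + 2·m_2 = 6(Δ_1 - Δ_0) = 36
Natural end conditions: m_0 = m_2 = 0.
Solving: m_0 = 0, m_1 = 9/2, m_2 = 0.
On [2, 4], S'(x) = b_1 + 2c_1·(x - 2) + 3d_1·(x - 2)² with b_1 = Δ_1 - h_1(2m_1 + m_2)/6 = 7/2, c_1 = m_1/2 = 9/4, d_1 = (m_2 - m_1)/(6h_1) = -3/8. So S'(4) = 8.

8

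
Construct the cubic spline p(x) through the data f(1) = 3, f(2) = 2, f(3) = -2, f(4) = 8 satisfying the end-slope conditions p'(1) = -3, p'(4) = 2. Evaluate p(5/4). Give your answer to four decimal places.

2.6219

Let M_i = p''(x_i). Step sizes h_i = 1, 1, 1; slopes of the chords Δ_i = (y_(i+1) - y_i)/h_i = -1, -4, 10.
  1·M_0 + 4·M_1 + 1·M_2 = 6(Δ_1 - Δ_0) = -18
  1·M_1 + 4·M_2 + 1·M_3 = 6(Δ_2 - Δ_1) = 84
Clamped end conditions give two more equations: 2h_0·M_0 + h_0·M_1 = 6(Δ_0 - p'(1)) = 12 and h_2·M_2 + 2h_2·M_3 = 6(p'(4) - Δ_2) = -48.
Hence M_0 = 218/15, M_1 = -256/15, M_2 = 536/15, M_3 = -628/15.
On [1, 2], p(x) = 3 - 3·(x - 1) + 109/15·(x - 1)² - 79/15·(x - 1)³.
With (x - 1) = 1/4: p(5/4) = 839/320.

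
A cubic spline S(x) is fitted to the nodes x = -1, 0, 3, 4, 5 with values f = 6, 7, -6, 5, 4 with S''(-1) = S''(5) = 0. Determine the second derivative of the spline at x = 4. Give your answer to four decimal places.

Let M_i = S''(x_i). Step sizes h_i = 1, 3, 1, 1; slopes of the chords Δ_i = (y_(i+1) - y_i)/h_i = 1, -13/3, 11, -1.
  1·M_0 + 8·M_1 + 3·M_2 = 6(Δ_1 - Δ_0) = -32
  3·M_1 + 8·M_2 + 1·M_3 = 6(Δ_2 - Δ_1) = 92
  1·M_2 + 4·M_3 + 1·M_4 = 6(Δ_3 - Δ_2) = -72
Natural end conditions: M_0 = M_4 = 0.
Solving: M_0 = 0, M_1 = -578/53, M_2 = 976/53, M_3 = -1198/53, M_4 = 0.

-22.6038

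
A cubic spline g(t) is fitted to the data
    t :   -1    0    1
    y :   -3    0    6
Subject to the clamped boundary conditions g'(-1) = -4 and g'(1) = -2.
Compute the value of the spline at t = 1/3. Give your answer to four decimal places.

With σ_i denoting the second derivative at x_i, h_i = 1, 1, and Δ_i = (y_(i+1) − y_i)/h_i = 3, 6:
  1·σ_0 + 4·σ_1 + 1·σ_2 = 6(Δ_1 - Δ_0) = 18
Clamped end conditions give two more equations: 2h_0·σ_0 + h_0·σ_1 = 6(Δ_0 - g'(-1)) = 42 and h_1·σ_1 + 2h_1·σ_2 = 6(g'(1) - Δ_1) = -48.
Forward elimination and back-substitution give σ_0 = 35/2, σ_1 = 7, σ_2 = -55/2.
On [0, 1], g(t) = 0 + 33/4·t + 7/2·t² - 23/4·t³.
With t = 1/3: g(1/3) = 79/27.

2.9259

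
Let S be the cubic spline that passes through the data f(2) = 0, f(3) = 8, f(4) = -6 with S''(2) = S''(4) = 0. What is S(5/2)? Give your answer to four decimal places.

Write m_i for S''(x_i). With h_i = 1, 1 and divided differences Δ_i = 8, -14, the continuity of S' gives the tridiagonal system
  1·m_0 + 4·m_1 + 1·m_2 = 6(Δ_1 - Δ_0) = -132
Natural end conditions: m_0 = m_2 = 0.
Solving the tridiagonal system: m_0 = 0, m_1 = -33, m_2 = 0.
On [2, 3], S(x) = 0 + 27/2·(x - 2) + 0·(x - 2)² - 11/2·(x - 2)³.
With (x - 2) = 1/2: S(5/2) = 97/16.

6.0625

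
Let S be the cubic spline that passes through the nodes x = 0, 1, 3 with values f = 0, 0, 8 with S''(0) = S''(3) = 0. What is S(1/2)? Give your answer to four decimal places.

-0.2500

Write σ_i for S''(x_i). With h_i = 1, 2 and divided differences Δ_i = 0, 4, the continuity of S' gives the tridiagonal system
  1·σ_0 + 6·σ_1 + 2·σ_2 = 6(Δ_1 - Δ_0) = 24
Natural end conditions: σ_0 = σ_2 = 0.
Forward elimination and back-substitution give σ_0 = 0, σ_1 = 4, σ_2 = 0.
On [0, 1], S(x) = 0 - 2/3·x + 0·x² + 2/3·x³.
With x = 1/2: S(1/2) = -1/4.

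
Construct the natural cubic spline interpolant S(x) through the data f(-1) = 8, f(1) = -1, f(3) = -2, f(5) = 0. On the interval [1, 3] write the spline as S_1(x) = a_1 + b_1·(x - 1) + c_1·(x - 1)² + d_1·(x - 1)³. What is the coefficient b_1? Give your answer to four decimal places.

With m_i denoting the second derivative at x_i, h_i = 2, 2, 2, and Δ_i = (y_(i+1) − y_i)/h_i = -9/2, -1/2, 1:
  2·m_0 + 8·m_1 + 2·m_2 = 6(Δ_1 - Δ_0) = 24
  2·m_1 + 8·m_2 + 2·m_3 = 6(Δ_2 - Δ_1) = 9
Natural end conditions: m_0 = m_3 = 0.
Solving the tridiagonal system: m_0 = 0, m_1 = 29/10, m_2 = 2/5, m_3 = 0.
On [1, 3], with S_1(x) = a_1 + b_1·(x - 1) + c_1·(x - 1)² + d_1·(x - 1)³: c_1 = m_1/2 = 29/20, d_1 = (m_2 - m_1)/(6h_1) = -5/24, b_1 = Δ_1 - h_1(2m_1 + m_2)/6 = -77/30.

-2.5667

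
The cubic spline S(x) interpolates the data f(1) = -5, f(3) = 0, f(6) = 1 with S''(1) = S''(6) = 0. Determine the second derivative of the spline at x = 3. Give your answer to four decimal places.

Write M_i for S''(x_i). With h_i = 2, 3 and divided differences Δ_i = 5/2, 1/3, the continuity of S' gives the tridiagonal system
  2·M_0 + 10·M_1 + 3·M_2 = 6(Δ_1 - Δ_0) = -13
Natural end conditions: M_0 = M_2 = 0.
Solving the tridiagonal system: M_0 = 0, M_1 = -13/10, M_2 = 0.

-1.3000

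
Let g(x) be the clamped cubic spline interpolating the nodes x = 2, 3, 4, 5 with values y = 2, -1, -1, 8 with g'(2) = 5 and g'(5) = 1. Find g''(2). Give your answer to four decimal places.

Put M_i = g'' at the i-th knot. Here h = (1, 1, 1) and Δ = (-3, 0, 9), so the interior equations h_(i-1)·M_(i-1) + 2(h_(i-1)+h_i)·M_i + h_i·M_(i+1) = 6(Δ_i − Δ_(i-1)) read
  1·M_0 + 4·M_1 + 1·M_2 = 6(Δ_1 - Δ_0) = 18
  1·M_1 + 4·M_2 + 1·M_3 = 6(Δ_2 - Δ_1) = 54
Clamped end conditions give two more equations: 2h_0·M_0 + h_0·M_1 = 6(Δ_0 - g'(2)) = -48 and h_2·M_2 + 2h_2·M_3 = 6(g'(5) - Δ_2) = -48.
Solving the tridiagonal system: M_0 = -406/15, M_1 = 92/15, M_2 = 308/15, M_3 = -514/15.

-27.0667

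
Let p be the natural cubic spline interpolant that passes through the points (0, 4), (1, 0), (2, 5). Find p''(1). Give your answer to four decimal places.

13.5000

Let m_i = p''(x_i). Step sizes h_i = 1, 1; slopes of the chords Δ_i = (y_(i+1) - y_i)/h_i = -4, 5.
  1·m_0 + 4·m_1 + 1·m_2 = 6(Δ_1 - Δ_0) = 54
Natural end conditions: m_0 = m_2 = 0.
Solving the tridiagonal system: m_0 = 0, m_1 = 27/2, m_2 = 0.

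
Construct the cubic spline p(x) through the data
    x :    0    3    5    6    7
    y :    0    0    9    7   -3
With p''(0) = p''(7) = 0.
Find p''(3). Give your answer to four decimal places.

3.9112

Put m_i = p'' at the i-th knot. Here h = (3, 2, 1, 1) and Δ = (0, 9/2, -2, -10), so the interior equations h_(i-1)·m_(i-1) + 2(h_(i-1)+h_i)·m_i + h_i·m_(i+1) = 6(Δ_i − Δ_(i-1)) read
  3·m_0 + 10·m_1 + 2·m_2 = 6(Δ_1 - Δ_0) = 27
  2·m_1 + 6·m_2 + 1·m_3 = 6(Δ_2 - Δ_1) = -39
  1·m_2 + 4·m_3 + 1·m_4 = 6(Δ_3 - Δ_2) = -48
Natural end conditions: m_0 = m_4 = 0.
Solving: m_0 = 0, m_1 = 837/214, m_2 = -648/107, m_3 = -1122/107, m_4 = 0.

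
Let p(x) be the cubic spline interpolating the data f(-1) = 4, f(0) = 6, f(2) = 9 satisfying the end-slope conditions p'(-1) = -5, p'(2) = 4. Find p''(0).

Write M_i for p''(x_i). With h_i = 1, 2 and divided differences Δ_i = 2, 3/2, the continuity of p' gives the tridiagonal system
  1·M_0 + 6·M_1 + 2·M_2 = 6(Δ_1 - Δ_0) = -3
Clamped end conditions give two more equations: 2h_0·M_0 + h_0·M_1 = 6(Δ_0 - p'(-1)) = 42 and h_1·M_1 + 2h_1·M_2 = 6(p'(2) - Δ_1) = 15.
Solving the tridiagonal system: M_0 = 49/2, M_1 = -7, M_2 = 29/4.

-7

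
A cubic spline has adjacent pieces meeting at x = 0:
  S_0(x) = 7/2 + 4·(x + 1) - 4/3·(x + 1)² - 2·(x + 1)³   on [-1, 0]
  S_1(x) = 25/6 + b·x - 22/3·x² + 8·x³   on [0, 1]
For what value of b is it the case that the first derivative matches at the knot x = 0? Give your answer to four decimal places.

-4.6667

S_0'(x) = 4 - 8/3·(x + 1) - 6·(x + 1)², so S_0'(0) = -14/3. On the right, S_1'(0) = b, so b = -14/3.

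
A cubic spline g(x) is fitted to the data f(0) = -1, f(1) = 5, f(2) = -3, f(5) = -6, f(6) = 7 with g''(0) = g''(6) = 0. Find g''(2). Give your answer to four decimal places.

4.7547

Let m_i = g''(x_i). Step sizes h_i = 1, 1, 3, 1; slopes of the chords Δ_i = (y_(i+1) - y_i)/h_i = 6, -8, -1, 13.
  1·m_0 + 4·m_1 + 1·m_2 = 6(Δ_1 - Δ_0) = -84
  1·m_1 + 8·m_2 + 3·m_3 = 6(Δ_2 - Δ_1) = 42
  3·m_2 + 8·m_3 + 1·m_4 = 6(Δ_3 - Δ_2) = 84
Natural end conditions: m_0 = m_4 = 0.
Solving the tridiagonal system: m_0 = 0, m_1 = -1176/53, m_2 = 252/53, m_3 = 462/53, m_4 = 0.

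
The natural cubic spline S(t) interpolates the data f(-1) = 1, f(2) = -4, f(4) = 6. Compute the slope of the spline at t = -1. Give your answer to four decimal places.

-3.6667

Put M_i = S'' at the i-th knot. Here h = (3, 2) and Δ = (-5/3, 5), so the interior equations h_(i-1)·M_(i-1) + 2(h_(i-1)+h_i)·M_i + h_i·M_(i+1) = 6(Δ_i − Δ_(i-1)) read
  3·M_0 + 10·M_1 + 2·M_2 = 6(Δ_1 - Δ_0) = 40
Natural end conditions: M_0 = M_2 = 0.
Solving: M_0 = 0, M_1 = 4, M_2 = 0.
On [-1, 2], S'(t) = b_0 + 2c_0·(t + 1) + 3d_0·(t + 1)² with b_0 = Δ_0 - h_0(2M_0 + M_1)/6 = -11/3, c_0 = M_0/2 = 0, d_0 = (M_1 - M_0)/(6h_0) = 2/9. So S'(-1) = -11/3.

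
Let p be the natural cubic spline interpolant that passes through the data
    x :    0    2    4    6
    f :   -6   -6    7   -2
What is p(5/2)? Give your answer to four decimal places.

Put m_i = p'' at the i-th knot. Here h = (2, 2, 2) and Δ = (0, 13/2, -9/2), so the interior equations h_(i-1)·m_(i-1) + 2(h_(i-1)+h_i)·m_i + h_i·m_(i+1) = 6(Δ_i − Δ_(i-1)) read
  2·m_0 + 8·m_1 + 2·m_2 = 6(Δ_1 - Δ_0) = 39
  2·m_1 + 8·m_2 + 2·m_3 = 6(Δ_2 - Δ_1) = -66
Natural end conditions: m_0 = m_3 = 0.
Solving the tridiagonal system: m_0 = 0, m_1 = 37/5, m_2 = -101/10, m_3 = 0.
On [2, 4], p(x) = -6 + 74/15·(x - 2) + 37/10·(x - 2)² - 35/24·(x - 2)³.
With (x - 2) = 1/2: p(5/2) = -893/320.

-2.7906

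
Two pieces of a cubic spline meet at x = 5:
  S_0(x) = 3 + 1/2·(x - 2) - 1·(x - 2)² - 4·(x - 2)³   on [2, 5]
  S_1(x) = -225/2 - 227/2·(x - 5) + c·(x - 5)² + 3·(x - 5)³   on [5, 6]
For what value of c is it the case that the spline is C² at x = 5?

S_0''(x) = -2 - 24·(x - 2), so S_0''(5) = -74. On the right, S_1''(5) = 2c, so c = -37.

-37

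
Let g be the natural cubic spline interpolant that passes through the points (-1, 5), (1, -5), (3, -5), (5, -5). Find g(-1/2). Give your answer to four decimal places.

1.8750

Write σ_i for g''(x_i). With h_i = 2, 2, 2 and divided differences Δ_i = -5, 0, 0, the continuity of g' gives the tridiagonal system
  2·σ_0 + 8·σ_1 + 2·σ_2 = 6(Δ_1 - Δ_0) = 30
  2·σ_1 + 8·σ_2 + 2·σ_3 = 6(Δ_2 - Δ_1) = 0
Natural end conditions: σ_0 = σ_3 = 0.
Solving the tridiagonal system: σ_0 = 0, σ_1 = 4, σ_2 = -1, σ_3 = 0.
On [-1, 1], g(t) = 5 - 19/3·(t + 1) + 0·(t + 1)² + 1/3·(t + 1)³.
With (t + 1) = 1/2: g(-1/2) = 15/8.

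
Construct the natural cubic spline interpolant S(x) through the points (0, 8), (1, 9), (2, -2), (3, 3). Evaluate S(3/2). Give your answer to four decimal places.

Put σ_i = S'' at the i-th knot. Here h = (1, 1, 1) and Δ = (1, -11, 5), so the interior equations h_(i-1)·σ_(i-1) + 2(h_(i-1)+h_i)·σ_i + h_i·σ_(i+1) = 6(Δ_i − Δ_(i-1)) read
  1·σ_0 + 4·σ_1 + 1·σ_2 = 6(Δ_1 - Δ_0) = -72
  1·σ_1 + 4·σ_2 + 1·σ_3 = 6(Δ_2 - Δ_1) = 96
Natural end conditions: σ_0 = σ_3 = 0.
Hence σ_0 = 0, σ_1 = -128/5, σ_2 = 152/5, σ_3 = 0.
On [1, 2], S(x) = 9 - 113/15·(x - 1) - 64/5·(x - 1)² + 28/3·(x - 1)³.
With (x - 1) = 1/2: S(3/2) = 16/5.

3.2000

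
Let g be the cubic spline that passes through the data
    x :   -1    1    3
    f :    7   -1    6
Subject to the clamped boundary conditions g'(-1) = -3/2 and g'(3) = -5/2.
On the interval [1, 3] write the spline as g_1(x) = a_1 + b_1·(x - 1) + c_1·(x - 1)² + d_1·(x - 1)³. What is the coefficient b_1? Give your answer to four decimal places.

With M_i denoting the second derivative at x_i, h_i = 2, 2, and Δ_i = (y_(i+1) − y_i)/h_i = -4, 7/2:
  2·M_0 + 8·M_1 + 2·M_2 = 6(Δ_1 - Δ_0) = 45
Clamped end conditions give two more equations: 2h_0·M_0 + h_0·M_1 = 6(Δ_0 - g'(-1)) = -15 and h_1·M_1 + 2h_1·M_2 = 6(g'(3) - Δ_1) = -36.
Forward elimination and back-substitution give M_0 = -77/8, M_1 = 47/4, M_2 = -119/8.
On [1, 3], with g_1(x) = a_1 + b_1·(x - 1) + c_1·(x - 1)² + d_1·(x - 1)³: c_1 = M_1/2 = 47/8, d_1 = (M_2 - M_1)/(6h_1) = -71/32, b_1 = Δ_1 - h_1(2M_1 + M_2)/6 = 5/8.

0.6250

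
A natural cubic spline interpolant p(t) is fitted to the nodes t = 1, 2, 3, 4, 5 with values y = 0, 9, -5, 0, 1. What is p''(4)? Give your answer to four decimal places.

-17.0357

With M_i denoting the second derivative at x_i, h_i = 1, 1, 1, 1, and Δ_i = (y_(i+1) − y_i)/h_i = 9, -14, 5, 1:
  1·M_0 + 4·M_1 + 1·M_2 = 6(Δ_1 - Δ_0) = -138
  1·M_1 + 4·M_2 + 1·M_3 = 6(Δ_2 - Δ_1) = 114
  1·M_2 + 4·M_3 + 1·M_4 = 6(Δ_3 - Δ_2) = -24
Natural end conditions: M_0 = M_4 = 0.
Solving: M_0 = 0, M_1 = -1275/28, M_2 = 309/7, M_3 = -477/28, M_4 = 0.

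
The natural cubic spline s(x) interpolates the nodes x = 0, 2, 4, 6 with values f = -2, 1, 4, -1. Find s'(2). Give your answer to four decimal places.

2.0333

Write σ_i for s''(x_i). With h_i = 2, 2, 2 and divided differences Δ_i = 3/2, 3/2, -5/2, the continuity of s' gives the tridiagonal system
  2·σ_0 + 8·σ_1 + 2·σ_2 = 6(Δ_1 - Δ_0) = 0
  2·σ_1 + 8·σ_2 + 2·σ_3 = 6(Δ_2 - Δ_1) = -24
Natural end conditions: σ_0 = σ_3 = 0.
Hence σ_0 = 0, σ_1 = 4/5, σ_2 = -16/5, σ_3 = 0.
On [2, 4], s'(x) = b_1 + 2c_1·(x - 2) + 3d_1·(x - 2)² with b_1 = Δ_1 - h_1(2σ_1 + σ_2)/6 = 61/30, c_1 = σ_1/2 = 2/5, d_1 = (σ_2 - σ_1)/(6h_1) = -1/3. So s'(2) = 61/30.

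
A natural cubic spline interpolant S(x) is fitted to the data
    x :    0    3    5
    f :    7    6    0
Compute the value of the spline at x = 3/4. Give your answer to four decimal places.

7.3125

With M_i denoting the second derivative at x_i, h_i = 3, 2, and Δ_i = (y_(i+1) − y_i)/h_i = -1/3, -3:
  3·M_0 + 10·M_1 + 2·M_2 = 6(Δ_1 - Δ_0) = -16
Natural end conditions: M_0 = M_2 = 0.
Forward elimination and back-substitution give M_0 = 0, M_1 = -8/5, M_2 = 0.
On [0, 3], S(x) = 7 + 7/15·x + 0·x² - 4/45·x³.
With x = 3/4: S(3/4) = 117/16.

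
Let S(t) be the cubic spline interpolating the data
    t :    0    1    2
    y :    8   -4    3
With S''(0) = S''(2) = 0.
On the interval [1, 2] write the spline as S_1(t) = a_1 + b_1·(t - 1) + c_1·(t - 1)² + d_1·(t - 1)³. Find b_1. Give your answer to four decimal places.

Put M_i = S'' at the i-th knot. Here h = (1, 1) and Δ = (-12, 7), so the interior equations h_(i-1)·M_(i-1) + 2(h_(i-1)+h_i)·M_i + h_i·M_(i+1) = 6(Δ_i − Δ_(i-1)) read
  1·M_0 + 4·M_1 + 1·M_2 = 6(Δ_1 - Δ_0) = 114
Natural end conditions: M_0 = M_2 = 0.
Solving the tridiagonal system: M_0 = 0, M_1 = 57/2, M_2 = 0.
On [1, 2], with S_1(t) = a_1 + b_1·(t - 1) + c_1·(t - 1)² + d_1·(t - 1)³: c_1 = M_1/2 = 57/4, d_1 = (M_2 - M_1)/(6h_1) = -19/4, b_1 = Δ_1 - h_1(2M_1 + M_2)/6 = -5/2.

-2.5000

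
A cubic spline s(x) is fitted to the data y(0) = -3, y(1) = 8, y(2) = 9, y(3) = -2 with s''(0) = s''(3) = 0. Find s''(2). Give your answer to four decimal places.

Let M_i = s''(x_i). Step sizes h_i = 1, 1, 1; slopes of the chords Δ_i = (y_(i+1) - y_i)/h_i = 11, 1, -11.
  1·M_0 + 4·M_1 + 1·M_2 = 6(Δ_1 - Δ_0) = -60
  1·M_1 + 4·M_2 + 1·M_3 = 6(Δ_2 - Δ_1) = -72
Natural end conditions: M_0 = M_3 = 0.
Hence M_0 = 0, M_1 = -56/5, M_2 = -76/5, M_3 = 0.

-15.2000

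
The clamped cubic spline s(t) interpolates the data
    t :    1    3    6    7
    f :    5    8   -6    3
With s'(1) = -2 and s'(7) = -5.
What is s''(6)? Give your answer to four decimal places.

Write M_i for s''(x_i). With h_i = 2, 3, 1 and divided differences Δ_i = 3/2, -14/3, 9, the continuity of s' gives the tridiagonal system
  2·M_0 + 10·M_1 + 3·M_2 = 6(Δ_1 - Δ_0) = -37
  3·M_1 + 8·M_2 + 1·M_3 = 6(Δ_2 - Δ_1) = 82
Clamped end conditions give two more equations: 2h_0·M_0 + h_0·M_1 = 6(Δ_0 - s'(1)) = 21 and h_2·M_2 + 2h_2·M_3 = 6(s'(7) - Δ_2) = -84.
Solving the tridiagonal system: M_0 = 895/78, M_1 = -971/78, M_2 = 839/39, M_3 = -4115/78.

21.5128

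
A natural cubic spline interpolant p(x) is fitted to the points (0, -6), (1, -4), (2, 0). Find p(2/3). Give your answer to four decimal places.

Let σ_i = p''(x_i). Step sizes h_i = 1, 1; slopes of the chords Δ_i = (y_(i+1) - y_i)/h_i = 2, 4.
  1·σ_0 + 4·σ_1 + 1·σ_2 = 6(Δ_1 - Δ_0) = 12
Natural end conditions: σ_0 = σ_2 = 0.
Solving: σ_0 = 0, σ_1 = 3, σ_2 = 0.
On [0, 1], p(x) = -6 + 3/2·x + 0·x² + 1/2·x³.
With x = 2/3: p(2/3) = -131/27.

-4.8519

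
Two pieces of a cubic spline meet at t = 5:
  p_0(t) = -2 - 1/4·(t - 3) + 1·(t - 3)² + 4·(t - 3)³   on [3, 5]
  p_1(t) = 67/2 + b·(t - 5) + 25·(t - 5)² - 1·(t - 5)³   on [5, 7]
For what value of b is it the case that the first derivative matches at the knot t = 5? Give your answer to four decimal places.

p_0'(t) = -1/4 + 2·(t - 3) + 12·(t - 3)², so p_0'(5) = 207/4. On the right, p_1'(5) = b, so b = 207/4.

51.7500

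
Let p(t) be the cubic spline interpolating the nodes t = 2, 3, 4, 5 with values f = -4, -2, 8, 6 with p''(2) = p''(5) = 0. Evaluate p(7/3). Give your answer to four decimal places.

-4.2025

Let M_i = p''(x_i). Step sizes h_i = 1, 1, 1; slopes of the chords Δ_i = (y_(i+1) - y_i)/h_i = 2, 10, -2.
  1·M_0 + 4·M_1 + 1·M_2 = 6(Δ_1 - Δ_0) = 48
  1·M_1 + 4·M_2 + 1·M_3 = 6(Δ_2 - Δ_1) = -72
Natural end conditions: M_0 = M_3 = 0.
Solving the tridiagonal system: M_0 = 0, M_1 = 88/5, M_2 = -112/5, M_3 = 0.
On [2, 3], p(t) = -4 - 14/15·(t - 2) + 0·(t - 2)² + 44/15·(t - 2)³.
With (t - 2) = 1/3: p(7/3) = -1702/405.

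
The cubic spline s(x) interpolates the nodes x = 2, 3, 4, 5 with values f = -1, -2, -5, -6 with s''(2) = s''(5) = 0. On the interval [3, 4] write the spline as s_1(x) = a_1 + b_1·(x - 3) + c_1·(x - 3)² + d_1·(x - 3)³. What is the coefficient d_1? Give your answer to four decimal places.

1.3333

With M_i denoting the second derivative at x_i, h_i = 1, 1, 1, and Δ_i = (y_(i+1) − y_i)/h_i = -1, -3, -1:
  1·M_0 + 4·M_1 + 1·M_2 = 6(Δ_1 - Δ_0) = -12
  1·M_1 + 4·M_2 + 1·M_3 = 6(Δ_2 - Δ_1) = 12
Natural end conditions: M_0 = M_3 = 0.
Hence M_0 = 0, M_1 = -4, M_2 = 4, M_3 = 0.
On [3, 4], with s_1(x) = a_1 + b_1·(x - 3) + c_1·(x - 3)² + d_1·(x - 3)³: c_1 = M_1/2 = -2, d_1 = (M_2 - M_1)/(6h_1) = 4/3, b_1 = Δ_1 - h_1(2M_1 + M_2)/6 = -7/3.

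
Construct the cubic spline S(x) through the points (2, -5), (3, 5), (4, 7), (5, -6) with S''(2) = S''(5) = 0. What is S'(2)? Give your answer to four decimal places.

11.1333

Put m_i = S'' at the i-th knot. Here h = (1, 1, 1) and Δ = (10, 2, -13), so the interior equations h_(i-1)·m_(i-1) + 2(h_(i-1)+h_i)·m_i + h_i·m_(i+1) = 6(Δ_i − Δ_(i-1)) read
  1·m_0 + 4·m_1 + 1·m_2 = 6(Δ_1 - Δ_0) = -48
  1·m_1 + 4·m_2 + 1·m_3 = 6(Δ_2 - Δ_1) = -90
Natural end conditions: m_0 = m_3 = 0.
Solving: m_0 = 0, m_1 = -34/5, m_2 = -104/5, m_3 = 0.
On [2, 3], S'(x) = b_0 + 2c_0·(x - 2) + 3d_0·(x - 2)² with b_0 = Δ_0 - h_0(2m_0 + m_1)/6 = 167/15, c_0 = m_0/2 = 0, d_0 = (m_1 - m_0)/(6h_0) = -17/15. So S'(2) = 167/15.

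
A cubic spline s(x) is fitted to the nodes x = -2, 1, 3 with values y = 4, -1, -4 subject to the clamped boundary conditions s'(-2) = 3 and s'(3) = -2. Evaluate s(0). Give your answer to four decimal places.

2.0074

With M_i denoting the second derivative at x_i, h_i = 3, 2, and Δ_i = (y_(i+1) − y_i)/h_i = -5/3, -3/2:
  3·M_0 + 10·M_1 + 2·M_2 = 6(Δ_1 - Δ_0) = 1
Clamped end conditions give two more equations: 2h_0·M_0 + h_0·M_1 = 6(Δ_0 - s'(-2)) = -28 and h_1·M_1 + 2h_1·M_2 = 6(s'(3) - Δ_1) = -3.
Solving: M_0 = -173/30, M_1 = 11/5, M_2 = -37/20.
On [-2, 1], s(x) = 4 + 3·(x + 2) - 173/60·(x + 2)² + 239/540·(x + 2)³.
With (x + 2) = 2: s(0) = 271/135.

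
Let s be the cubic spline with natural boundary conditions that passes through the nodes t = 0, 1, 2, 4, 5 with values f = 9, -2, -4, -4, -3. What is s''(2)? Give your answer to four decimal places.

With σ_i denoting the second derivative at x_i, h_i = 1, 1, 2, 1, and Δ_i = (y_(i+1) − y_i)/h_i = -11, -2, 0, 1:
  1·σ_0 + 4·σ_1 + 1·σ_2 = 6(Δ_1 - Δ_0) = 54
  1·σ_1 + 6·σ_2 + 2·σ_3 = 6(Δ_2 - Δ_1) = 12
  2·σ_2 + 6·σ_3 + 1·σ_4 = 6(Δ_3 - Δ_2) = 6
Natural end conditions: σ_0 = σ_4 = 0.
Forward elimination and back-substitution give σ_0 = 0, σ_1 = 834/61, σ_2 = -42/61, σ_3 = 75/61, σ_4 = 0.

-0.6885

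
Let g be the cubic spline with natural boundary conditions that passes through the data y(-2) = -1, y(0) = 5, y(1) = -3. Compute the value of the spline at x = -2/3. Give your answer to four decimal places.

With m_i denoting the second derivative at x_i, h_i = 2, 1, and Δ_i = (y_(i+1) − y_i)/h_i = 3, -8:
  2·m_0 + 6·m_1 + 1·m_2 = 6(Δ_1 - Δ_0) = -66
Natural end conditions: m_0 = m_2 = 0.
Hence m_0 = 0, m_1 = -11, m_2 = 0.
On [-2, 0], g(x) = -1 + 20/3·(x + 2) + 0·(x + 2)² - 11/12·(x + 2)³.
With (x + 2) = 4/3: g(-2/3) = 463/81.

5.7160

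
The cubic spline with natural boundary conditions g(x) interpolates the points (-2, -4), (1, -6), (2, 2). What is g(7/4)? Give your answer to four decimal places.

Write m_i for g''(x_i). With h_i = 3, 1 and divided differences Δ_i = -2/3, 8, the continuity of g' gives the tridiagonal system
  3·m_0 + 8·m_1 + 1·m_2 = 6(Δ_1 - Δ_0) = 52
Natural end conditions: m_0 = m_2 = 0.
Solving: m_0 = 0, m_1 = 13/2, m_2 = 0.
On [1, 2], g(x) = -6 + 35/6·(x - 1) + 13/4·(x - 1)² - 13/12·(x - 1)³.
With (x - 1) = 3/4: g(7/4) = -65/256.

-0.2539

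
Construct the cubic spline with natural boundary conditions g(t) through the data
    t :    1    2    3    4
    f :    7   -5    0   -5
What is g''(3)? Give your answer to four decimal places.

-22.8000

Put M_i = g'' at the i-th knot. Here h = (1, 1, 1) and Δ = (-12, 5, -5), so the interior equations h_(i-1)·M_(i-1) + 2(h_(i-1)+h_i)·M_i + h_i·M_(i+1) = 6(Δ_i − Δ_(i-1)) read
  1·M_0 + 4·M_1 + 1·M_2 = 6(Δ_1 - Δ_0) = 102
  1·M_1 + 4·M_2 + 1·M_3 = 6(Δ_2 - Δ_1) = -60
Natural end conditions: M_0 = M_3 = 0.
Forward elimination and back-substitution give M_0 = 0, M_1 = 156/5, M_2 = -114/5, M_3 = 0.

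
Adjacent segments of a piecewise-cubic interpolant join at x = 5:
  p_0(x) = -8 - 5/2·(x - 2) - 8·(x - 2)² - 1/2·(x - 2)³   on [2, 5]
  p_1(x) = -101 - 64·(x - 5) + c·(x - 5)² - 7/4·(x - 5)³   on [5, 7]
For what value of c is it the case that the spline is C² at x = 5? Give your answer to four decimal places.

p_0''(x) = -16 - 3·(x - 2), so p_0''(5) = -25. On the right, p_1''(5) = 2c, so c = -25/2.

-12.5000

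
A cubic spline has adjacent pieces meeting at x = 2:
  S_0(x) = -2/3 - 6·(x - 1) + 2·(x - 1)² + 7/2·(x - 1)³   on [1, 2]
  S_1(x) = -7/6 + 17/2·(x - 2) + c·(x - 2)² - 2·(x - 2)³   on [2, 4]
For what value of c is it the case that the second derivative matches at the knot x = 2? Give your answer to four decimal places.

12.5000

S_0''(x) = 4 + 21·(x - 1), so S_0''(2) = 25. On the right, S_1''(2) = 2c, so c = 25/2.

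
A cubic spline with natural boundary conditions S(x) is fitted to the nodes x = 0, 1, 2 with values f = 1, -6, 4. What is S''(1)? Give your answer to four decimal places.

Put σ_i = S'' at the i-th knot. Here h = (1, 1) and Δ = (-7, 10), so the interior equations h_(i-1)·σ_(i-1) + 2(h_(i-1)+h_i)·σ_i + h_i·σ_(i+1) = 6(Δ_i − Δ_(i-1)) read
  1·σ_0 + 4·σ_1 + 1·σ_2 = 6(Δ_1 - Δ_0) = 102
Natural end conditions: σ_0 = σ_2 = 0.
Solving: σ_0 = 0, σ_1 = 51/2, σ_2 = 0.

25.5000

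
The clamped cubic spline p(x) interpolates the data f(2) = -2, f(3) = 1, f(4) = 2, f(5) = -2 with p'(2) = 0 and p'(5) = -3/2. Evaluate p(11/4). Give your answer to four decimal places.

0.0109

Put M_i = p'' at the i-th knot. Here h = (1, 1, 1) and Δ = (3, 1, -4), so the interior equations h_(i-1)·M_(i-1) + 2(h_(i-1)+h_i)·M_i + h_i·M_(i+1) = 6(Δ_i − Δ_(i-1)) read
  1·M_0 + 4·M_1 + 1·M_2 = 6(Δ_1 - Δ_0) = -12
  1·M_1 + 4·M_2 + 1·M_3 = 6(Δ_2 - Δ_1) = -30
Clamped end conditions give two more equations: 2h_0·M_0 + h_0·M_1 = 6(Δ_0 - p'(2)) = 18 and h_2·M_2 + 2h_2·M_3 = 6(p'(5) - Δ_2) = 15.
Solving the tridiagonal system: M_0 = 53/5, M_1 = -16/5, M_2 = -49/5, M_3 = 62/5.
On [2, 3], p(x) = -2 + 0·(x - 2) + 53/10·(x - 2)² - 23/10·(x - 2)³.
With (x - 2) = 3/4: p(11/4) = 7/640.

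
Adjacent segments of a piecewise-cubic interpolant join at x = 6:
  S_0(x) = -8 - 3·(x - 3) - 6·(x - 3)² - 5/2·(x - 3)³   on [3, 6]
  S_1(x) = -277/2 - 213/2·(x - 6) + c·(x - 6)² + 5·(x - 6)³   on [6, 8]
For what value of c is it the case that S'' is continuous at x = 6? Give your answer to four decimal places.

S_0''(x) = -12 - 15·(x - 3), so S_0''(6) = -57. On the right, S_1''(6) = 2c, so c = -57/2.

-28.5000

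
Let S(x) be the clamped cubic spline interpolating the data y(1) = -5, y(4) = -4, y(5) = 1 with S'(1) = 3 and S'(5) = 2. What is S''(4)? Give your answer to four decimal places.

7.5000

Write σ_i for S''(x_i). With h_i = 3, 1 and divided differences Δ_i = 1/3, 5, the continuity of S' gives the tridiagonal system
  3·σ_0 + 8·σ_1 + 1·σ_2 = 6(Δ_1 - Δ_0) = 28
Clamped end conditions give two more equations: 2h_0·σ_0 + h_0·σ_1 = 6(Δ_0 - S'(1)) = -16 and h_1·σ_1 + 2h_1·σ_2 = 6(S'(5) - Δ_1) = -18.
Solving the tridiagonal system: σ_0 = -77/12, σ_1 = 15/2, σ_2 = -51/4.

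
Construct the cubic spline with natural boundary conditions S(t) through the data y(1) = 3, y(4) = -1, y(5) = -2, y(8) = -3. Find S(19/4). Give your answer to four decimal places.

With M_i denoting the second derivative at x_i, h_i = 3, 1, 3, and Δ_i = (y_(i+1) − y_i)/h_i = -4/3, -1, -1/3:
  3·M_0 + 8·M_1 + 1·M_2 = 6(Δ_1 - Δ_0) = 2
  1·M_1 + 8·M_2 + 3·M_3 = 6(Δ_2 - Δ_1) = 4
Natural end conditions: M_0 = M_3 = 0.
Solving the tridiagonal system: M_0 = 0, M_1 = 4/21, M_2 = 10/21, M_3 = 0.
On [4, 5], S(t) = -1 - 8/7·(t - 4) + 2/21·(t - 4)² + 1/21·(t - 4)³.
With (t - 4) = 3/4: S(19/4) = -799/448.

-1.7835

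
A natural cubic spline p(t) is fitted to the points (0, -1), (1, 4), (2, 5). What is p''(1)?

-6

With σ_i denoting the second derivative at x_i, h_i = 1, 1, and Δ_i = (y_(i+1) − y_i)/h_i = 5, 1:
  1·σ_0 + 4·σ_1 + 1·σ_2 = 6(Δ_1 - Δ_0) = -24
Natural end conditions: σ_0 = σ_2 = 0.
Solving: σ_0 = 0, σ_1 = -6, σ_2 = 0.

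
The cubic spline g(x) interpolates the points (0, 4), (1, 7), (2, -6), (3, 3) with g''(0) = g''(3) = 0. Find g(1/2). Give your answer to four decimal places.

7.6500

Put M_i = g'' at the i-th knot. Here h = (1, 1, 1) and Δ = (3, -13, 9), so the interior equations h_(i-1)·M_(i-1) + 2(h_(i-1)+h_i)·M_i + h_i·M_(i+1) = 6(Δ_i − Δ_(i-1)) read
  1·M_0 + 4·M_1 + 1·M_2 = 6(Δ_1 - Δ_0) = -96
  1·M_1 + 4·M_2 + 1·M_3 = 6(Δ_2 - Δ_1) = 132
Natural end conditions: M_0 = M_3 = 0.
Solving: M_0 = 0, M_1 = -172/5, M_2 = 208/5, M_3 = 0.
On [0, 1], g(x) = 4 + 131/15·x + 0·x² - 86/15·x³.
With x = 1/2: g(1/2) = 153/20.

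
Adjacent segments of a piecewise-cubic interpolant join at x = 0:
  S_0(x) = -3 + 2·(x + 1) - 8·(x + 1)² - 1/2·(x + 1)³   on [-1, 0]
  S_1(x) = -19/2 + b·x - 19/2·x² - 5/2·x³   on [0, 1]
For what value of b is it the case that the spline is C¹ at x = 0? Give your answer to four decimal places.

-15.5000

S_0'(x) = 2 - 16·(x + 1) - 3/2·(x + 1)², so S_0'(0) = -31/2. On the right, S_1'(0) = b, so b = -31/2.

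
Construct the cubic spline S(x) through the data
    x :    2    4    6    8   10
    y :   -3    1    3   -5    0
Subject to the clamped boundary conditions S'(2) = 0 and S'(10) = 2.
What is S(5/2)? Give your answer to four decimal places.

-2.6504

Write M_i for S''(x_i). With h_i = 2, 2, 2, 2 and divided differences Δ_i = 2, 1, -4, 5/2, the continuity of S' gives the tridiagonal system
  2·M_0 + 8·M_1 + 2·M_2 = 6(Δ_1 - Δ_0) = -6
  2·M_1 + 8·M_2 + 2·M_3 = 6(Δ_2 - Δ_1) = -30
  2·M_2 + 8·M_3 + 2·M_4 = 6(Δ_3 - Δ_2) = 39
Clamped end conditions give two more equations: 2h_0·M_0 + h_0·M_1 = 6(Δ_0 - S'(2)) = 12 and h_3·M_3 + 2h_3·M_4 = 6(S'(10) - Δ_3) = -3.
Solving the tridiagonal system: M_0 = 49/16, M_1 = -1/8, M_2 = -89/16, M_3 = 59/8, M_4 = -71/16.
On [2, 4], S(x) = -3 + 0·(x - 2) + 49/32·(x - 2)² - 17/64·(x - 2)³.
With (x - 2) = 1/2: S(5/2) = -1357/512.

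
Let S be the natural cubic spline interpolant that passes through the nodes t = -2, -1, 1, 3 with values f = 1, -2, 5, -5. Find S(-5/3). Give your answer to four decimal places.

Put M_i = S'' at the i-th knot. Here h = (1, 2, 2) and Δ = (-3, 7/2, -5), so the interior equations h_(i-1)·M_(i-1) + 2(h_(i-1)+h_i)·M_i + h_i·M_(i+1) = 6(Δ_i − Δ_(i-1)) read
  1·M_0 + 6·M_1 + 2·M_2 = 6(Δ_1 - Δ_0) = 39
  2·M_1 + 8·M_2 + 2·M_3 = 6(Δ_2 - Δ_1) = -51
Natural end conditions: M_0 = M_3 = 0.
Forward elimination and back-substitution give M_0 = 0, M_1 = 207/22, M_2 = -96/11, M_3 = 0.
On [-2, -1], S(t) = 1 - 201/44·(t + 2) + 0·(t + 2)² + 69/44·(t + 2)³.
With (t + 2) = 1/3: S(-5/3) = -46/99.

-0.4646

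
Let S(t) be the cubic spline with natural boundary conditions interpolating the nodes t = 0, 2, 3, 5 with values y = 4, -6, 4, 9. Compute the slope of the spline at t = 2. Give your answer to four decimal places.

6.1429

Put m_i = S'' at the i-th knot. Here h = (2, 1, 2) and Δ = (-5, 10, 5/2), so the interior equations h_(i-1)·m_(i-1) + 2(h_(i-1)+h_i)·m_i + h_i·m_(i+1) = 6(Δ_i − Δ_(i-1)) read
  2·m_0 + 6·m_1 + 1·m_2 = 6(Δ_1 - Δ_0) = 90
  1·m_1 + 6·m_2 + 2·m_3 = 6(Δ_2 - Δ_1) = -45
Natural end conditions: m_0 = m_3 = 0.
Forward elimination and back-substitution give m_0 = 0, m_1 = 117/7, m_2 = -72/7, m_3 = 0.
On [2, 3], S'(t) = b_1 + 2c_1·(t - 2) + 3d_1·(t - 2)² with b_1 = Δ_1 - h_1(2m_1 + m_2)/6 = 43/7, c_1 = m_1/2 = 117/14, d_1 = (m_2 - m_1)/(6h_1) = -9/2. So S'(2) = 43/7.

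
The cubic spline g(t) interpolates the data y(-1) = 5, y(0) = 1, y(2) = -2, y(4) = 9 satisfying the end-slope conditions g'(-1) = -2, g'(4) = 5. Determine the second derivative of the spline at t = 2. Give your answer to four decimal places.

Put m_i = g'' at the i-th knot. Here h = (1, 2, 2) and Δ = (-4, -3/2, 11/2), so the interior equations h_(i-1)·m_(i-1) + 2(h_(i-1)+h_i)·m_i + h_i·m_(i+1) = 6(Δ_i − Δ_(i-1)) read
  1·m_0 + 6·m_1 + 2·m_2 = 6(Δ_1 - Δ_0) = 15
  2·m_1 + 8·m_2 + 2·m_3 = 6(Δ_2 - Δ_1) = 42
Clamped end conditions give two more equations: 2h_0·m_0 + h_0·m_1 = 6(Δ_0 - g'(-1)) = -12 and h_2·m_2 + 2h_2·m_3 = 6(g'(4) - Δ_2) = -3.
Solving: m_0 = -158/23, m_1 = 40/23, m_2 = 263/46, m_3 = -83/23.

5.7174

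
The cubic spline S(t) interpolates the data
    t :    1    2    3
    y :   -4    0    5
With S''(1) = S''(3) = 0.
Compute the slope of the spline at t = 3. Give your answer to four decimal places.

Write m_i for S''(x_i). With h_i = 1, 1 and divided differences Δ_i = 4, 5, the continuity of S' gives the tridiagonal system
  1·m_0 + 4·m_1 + 1·m_2 = 6(Δ_1 - Δ_0) = 6
Natural end conditions: m_0 = m_2 = 0.
Forward elimination and back-substitution give m_0 = 0, m_1 = 3/2, m_2 = 0.
On [2, 3], S'(t) = b_1 + 2c_1·(t - 2) + 3d_1·(t - 2)² with b_1 = Δ_1 - h_1(2m_1 + m_2)/6 = 9/2, c_1 = m_1/2 = 3/4, d_1 = (m_2 - m_1)/(6h_1) = -1/4. So S'(3) = 21/4.

5.2500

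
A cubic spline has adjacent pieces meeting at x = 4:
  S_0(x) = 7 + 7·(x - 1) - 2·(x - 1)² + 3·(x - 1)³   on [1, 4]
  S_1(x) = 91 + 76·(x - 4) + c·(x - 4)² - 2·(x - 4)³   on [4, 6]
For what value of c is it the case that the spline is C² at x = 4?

S_0''(x) = -4 + 18·(x - 1), so S_0''(4) = 50. On the right, S_1''(4) = 2c, so c = 25.

25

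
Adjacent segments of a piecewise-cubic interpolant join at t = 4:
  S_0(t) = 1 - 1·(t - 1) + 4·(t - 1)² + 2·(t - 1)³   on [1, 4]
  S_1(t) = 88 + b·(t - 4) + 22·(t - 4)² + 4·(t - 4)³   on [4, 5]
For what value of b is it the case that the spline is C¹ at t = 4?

77

S_0'(t) = -1 + 8·(t - 1) + 6·(t - 1)², so S_0'(4) = 77. On the right, S_1'(4) = b, so b = 77.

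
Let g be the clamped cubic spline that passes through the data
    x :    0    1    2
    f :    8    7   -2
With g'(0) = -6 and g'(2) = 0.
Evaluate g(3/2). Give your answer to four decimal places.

1.7500

Let M_i = g''(x_i). Step sizes h_i = 1, 1; slopes of the chords Δ_i = (y_(i+1) - y_i)/h_i = -1, -9.
  1·M_0 + 4·M_1 + 1·M_2 = 6(Δ_1 - Δ_0) = -48
Clamped end conditions give two more equations: 2h_0·M_0 + h_0·M_1 = 6(Δ_0 - g'(0)) = 30 and h_1·M_1 + 2h_1·M_2 = 6(g'(2) - Δ_1) = 54.
Hence M_0 = 30, M_1 = -30, M_2 = 42.
On [1, 2], g(x) = 7 - 6·(x - 1) - 15·(x - 1)² + 12·(x - 1)³.
With (x - 1) = 1/2: g(3/2) = 7/4.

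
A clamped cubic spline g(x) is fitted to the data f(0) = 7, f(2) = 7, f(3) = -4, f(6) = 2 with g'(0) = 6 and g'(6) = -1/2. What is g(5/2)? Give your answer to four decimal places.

1.3452

Let m_i = g''(x_i). Step sizes h_i = 2, 1, 3; slopes of the chords Δ_i = (y_(i+1) - y_i)/h_i = 0, -11, 2.
  2·m_0 + 6·m_1 + 1·m_2 = 6(Δ_1 - Δ_0) = -66
  1·m_1 + 8·m_2 + 3·m_3 = 6(Δ_2 - Δ_1) = 78
Clamped end conditions give two more equations: 2h_0·m_0 + h_0·m_1 = 6(Δ_0 - g'(0)) = -36 and h_2·m_2 + 2h_2·m_3 = 6(g'(6) - Δ_2) = -15.
Solving: m_0 = -113/42, m_1 = -265/21, m_2 = 317/21, m_3 = -211/21.
On [2, 3], g(x) = 7 - 391/42·(x - 2) - 265/42·(x - 2)² + 97/21·(x - 2)³.
With (x - 2) = 1/2: g(5/2) = 113/84.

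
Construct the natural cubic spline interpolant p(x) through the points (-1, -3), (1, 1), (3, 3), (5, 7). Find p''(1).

-1

Write m_i for p''(x_i). With h_i = 2, 2, 2 and divided differences Δ_i = 2, 1, 2, the continuity of p' gives the tridiagonal system
  2·m_0 + 8·m_1 + 2·m_2 = 6(Δ_1 - Δ_0) = -6
  2·m_1 + 8·m_2 + 2·m_3 = 6(Δ_2 - Δ_1) = 6
Natural end conditions: m_0 = m_3 = 0.
Forward elimination and back-substitution give m_0 = 0, m_1 = -1, m_2 = 1, m_3 = 0.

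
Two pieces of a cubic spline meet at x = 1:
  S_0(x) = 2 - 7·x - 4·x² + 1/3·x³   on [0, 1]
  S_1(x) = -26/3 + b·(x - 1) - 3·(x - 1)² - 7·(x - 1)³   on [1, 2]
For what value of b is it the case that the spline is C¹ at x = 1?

S_0'(x) = -7 - 8·x + 1·x², so S_0'(1) = -14. On the right, S_1'(1) = b, so b = -14.

-14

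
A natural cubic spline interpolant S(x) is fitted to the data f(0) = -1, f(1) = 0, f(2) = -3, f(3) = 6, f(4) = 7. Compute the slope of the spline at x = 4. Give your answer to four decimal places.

-2.0714

Write σ_i for S''(x_i). With h_i = 1, 1, 1, 1 and divided differences Δ_i = 1, -3, 9, 1, the continuity of S' gives the tridiagonal system
  1·σ_0 + 4·σ_1 + 1·σ_2 = 6(Δ_1 - Δ_0) = -24
  1·σ_1 + 4·σ_2 + 1·σ_3 = 6(Δ_2 - Δ_1) = 72
  1·σ_2 + 4·σ_3 + 1·σ_4 = 6(Δ_3 - Δ_2) = -48
Natural end conditions: σ_0 = σ_4 = 0.
Forward elimination and back-substitution give σ_0 = 0, σ_1 = -87/7, σ_2 = 180/7, σ_3 = -129/7, σ_4 = 0.
On [3, 4], S'(x) = b_3 + 2c_3·(x - 3) + 3d_3·(x - 3)² with b_3 = Δ_3 - h_3(2σ_3 + σ_4)/6 = 50/7, c_3 = σ_3/2 = -129/14, d_3 = (σ_4 - σ_3)/(6h_3) = 43/14. So S'(4) = -29/14.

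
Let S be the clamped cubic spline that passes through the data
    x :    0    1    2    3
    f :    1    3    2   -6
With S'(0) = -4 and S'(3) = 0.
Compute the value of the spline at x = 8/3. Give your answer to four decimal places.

-4.4938

Let M_i = S''(x_i). Step sizes h_i = 1, 1, 1; slopes of the chords Δ_i = (y_(i+1) - y_i)/h_i = 2, -1, -8.
  1·M_0 + 4·M_1 + 1·M_2 = 6(Δ_1 - Δ_0) = -18
  1·M_1 + 4·M_2 + 1·M_3 = 6(Δ_2 - Δ_1) = -42
Clamped end conditions give two more equations: 2h_0·M_0 + h_0·M_1 = 6(Δ_0 - S'(0)) = 36 and h_2·M_2 + 2h_2·M_3 = 6(S'(3) - Δ_2) = 48.
Solving the tridiagonal system: M_0 = 62/3, M_1 = -16/3, M_2 = -52/3, M_3 = 98/3.
On [2, 3], S(x) = 2 - 23/3·(x - 2) - 26/3·(x - 2)² + 25/3·(x - 2)³.
With (x - 2) = 2/3: S(8/3) = -364/81.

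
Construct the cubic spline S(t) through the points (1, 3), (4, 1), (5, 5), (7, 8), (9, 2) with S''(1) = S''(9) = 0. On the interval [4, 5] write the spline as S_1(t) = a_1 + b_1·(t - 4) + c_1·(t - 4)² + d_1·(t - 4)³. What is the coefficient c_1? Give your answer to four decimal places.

1.8866

Let σ_i = S''(x_i). Step sizes h_i = 3, 1, 2, 2; slopes of the chords Δ_i = (y_(i+1) - y_i)/h_i = -2/3, 4, 3/2, -3.
  3·σ_0 + 8·σ_1 + 1·σ_2 = 6(Δ_1 - Δ_0) = 28
  1·σ_1 + 6·σ_2 + 2·σ_3 = 6(Δ_2 - Δ_1) = -15
  2·σ_2 + 8·σ_3 + 2·σ_4 = 6(Δ_3 - Δ_2) = -27
Natural end conditions: σ_0 = σ_4 = 0.
Forward elimination and back-substitution give σ_0 = 0, σ_1 = 649/172, σ_2 = -94/43, σ_3 = -973/344, σ_4 = 0.
On [4, 5], with S_1(t) = a_1 + b_1·(t - 4) + c_1·(t - 4)² + d_1·(t - 4)³: c_1 = σ_1/2 = 649/344, d_1 = (σ_2 - σ_1)/(6h_1) = -1025/1032, b_1 = Δ_1 - h_1(2σ_1 + σ_2)/6 = 1603/516.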